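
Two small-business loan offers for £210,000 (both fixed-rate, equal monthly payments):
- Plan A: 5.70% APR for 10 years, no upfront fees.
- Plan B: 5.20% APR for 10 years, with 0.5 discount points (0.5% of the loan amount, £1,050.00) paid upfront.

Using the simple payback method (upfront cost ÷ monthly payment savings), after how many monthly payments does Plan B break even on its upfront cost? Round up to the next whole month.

21 months

Plan A: at 5.70% the monthly rate is 0.0047500, so the payment is 210,000 × 0.0047500 / (1 − 1.0047500^−120) = £2,299.92.
Plan B: monthly rate = 5.2%/12 = 0.0043333; payment = 210,000 × 0.0043333 / (1 − (1+0.0043333)^−120) = £2,247.96.
Monthly savings = £2,299.92 − £2,247.96 = £51.96.
Break-even = £1,050.00 / £51.96 = 20.21 → 21 months.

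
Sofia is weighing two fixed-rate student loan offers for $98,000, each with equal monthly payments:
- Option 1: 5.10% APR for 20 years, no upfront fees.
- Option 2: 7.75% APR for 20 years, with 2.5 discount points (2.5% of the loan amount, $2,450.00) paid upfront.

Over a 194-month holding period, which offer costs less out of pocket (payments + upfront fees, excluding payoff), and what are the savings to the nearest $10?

Option 1: at 5.10% the monthly rate is 0.0042500, so the payment is 98,000 × 0.0042500 / (1 − 1.0042500^−240) = $652.18.
Option 2: at 7.75% the monthly rate is 0.0064583, so the payment is 98,000 × 0.0064583 / (1 − 1.0064583^−240) = $804.53.
Over 194 months: Option 1 costs 194 × $652.18 = $126,522.92; Option 2 costs 194 × $804.53 + $2,450.00 = $158,528.82.
Option 1 is cheaper by $158,528.82 − $126,522.92 = $32,005.90.

Option 1 by $32,010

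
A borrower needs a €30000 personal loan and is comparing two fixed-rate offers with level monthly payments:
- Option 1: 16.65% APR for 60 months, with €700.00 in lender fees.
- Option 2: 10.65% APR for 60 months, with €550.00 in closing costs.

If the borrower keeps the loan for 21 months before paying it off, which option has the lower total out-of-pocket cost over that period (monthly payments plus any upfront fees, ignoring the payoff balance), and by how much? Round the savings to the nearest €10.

Option 1: at 16.65% the monthly rate is 0.0138750, so the payment is 30,000 × 0.0138750 / (1 − 1.0138750^−60) = €739.94.
Option 2: monthly rate = 10.65%/12 = 0.0088750; payment = 30,000 × 0.0088750 / (1 − (1+0.0088750)^−60) = €647.05.
Over 21 months: Option 1 costs 21 × €739.94 + €700.00 = €16,238.74; Option 2 costs 21 × €647.05 + €550.00 = €14,138.05.
Option 2 is cheaper by €16,238.74 − €14,138.05 = €2,100.69.

Option 2 by €2,100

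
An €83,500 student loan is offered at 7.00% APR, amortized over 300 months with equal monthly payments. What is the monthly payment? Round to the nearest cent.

Monthly rate = 7%/12 = 0.0058333; payment = 83,500 × 0.0058333 / (1 − (1+0.0058333)^−300) = €590.16.

€590.16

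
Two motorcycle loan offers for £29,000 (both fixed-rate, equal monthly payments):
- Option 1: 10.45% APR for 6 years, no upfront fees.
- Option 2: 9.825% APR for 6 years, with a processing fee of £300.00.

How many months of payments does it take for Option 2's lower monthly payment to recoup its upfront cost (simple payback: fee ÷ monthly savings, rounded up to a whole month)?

33 months

Option 1: at 10.45% the monthly rate is 0.0087083, so the payment is 29,000 × 0.0087083 / (1 − 1.0087083^−72) = £543.85.
Option 2: at 9.825% the monthly rate is 0.0081875, so the payment is 29,000 × 0.0081875 / (1 − 1.0081875^−72) = £534.69.
Monthly savings = £543.85 − £534.69 = £9.16.
Break-even = £300.00 / £9.16 = 32.75 → 33 months.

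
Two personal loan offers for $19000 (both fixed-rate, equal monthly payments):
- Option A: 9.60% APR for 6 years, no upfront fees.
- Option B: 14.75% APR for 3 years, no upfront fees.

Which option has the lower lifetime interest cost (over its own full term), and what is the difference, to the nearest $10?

Option A: monthly rate = 9.6%/12 = 0.0080000; payment = 19,000 × 0.0080000 / (1 − (1+0.0080000)^−72) = $348.17.
Total interest on Option A = 72 × $348.17 − $19,000 = $6,068.24.
Option B: at 14.75% the monthly rate is 0.0122917, so the payment is 19,000 × 0.0122917 / (1 − 1.0122917^−36) = $656.32.
Total interest on Option B = 36 × $656.32 − $19,000 = $4,627.52.
Option B is lower by $1,440.72.

Option B by $1,440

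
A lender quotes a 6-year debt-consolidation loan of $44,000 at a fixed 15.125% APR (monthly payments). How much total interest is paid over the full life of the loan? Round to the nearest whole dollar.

$23,203

At 15.125% the monthly rate is 0.0126042, so the payment is 44,000 × 0.0126042 / (1 − 1.0126042^−72) = $933.37.
Total paid = 72 × $933.37 = $67,202.64; interest = $67,202.64 − $44,000 = $23,202.64.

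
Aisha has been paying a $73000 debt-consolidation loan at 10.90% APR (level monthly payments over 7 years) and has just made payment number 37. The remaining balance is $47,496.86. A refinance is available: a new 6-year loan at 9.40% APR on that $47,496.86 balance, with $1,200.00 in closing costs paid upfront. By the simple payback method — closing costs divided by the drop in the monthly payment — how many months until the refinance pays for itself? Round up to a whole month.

4 months

Current payment = 73,000 × 10.9%/12 / (1 − (1+0.0090833)^−84) = $1,246.10.
Refinanced payment = 47,496.86 × 0.0078333 / (1 − (1+0.0078333)^−72) = $865.62.
Monthly savings = $1,246.10 − $865.62 = $380.48.
Break-even = $1,200.00 / $380.48 = 3.15 → 4 months.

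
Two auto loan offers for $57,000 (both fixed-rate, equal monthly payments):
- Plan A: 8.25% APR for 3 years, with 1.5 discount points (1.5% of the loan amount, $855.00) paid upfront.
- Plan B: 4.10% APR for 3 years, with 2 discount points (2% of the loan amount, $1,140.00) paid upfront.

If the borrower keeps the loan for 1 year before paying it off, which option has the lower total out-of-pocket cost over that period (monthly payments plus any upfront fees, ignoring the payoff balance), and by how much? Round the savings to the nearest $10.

Plan A: monthly rate = 8.25%/12 = 0.0068750; payment = 57,000 × 0.0068750 / (1 − (1+0.0068750)^−36) = $1,792.75.
Plan B: monthly rate = 4.1%/12 = 0.0034167; payment = 57,000 × 0.0034167 / (1 − (1+0.0034167)^−36) = $1,685.40.
Over 12 months: Plan A costs 12 × $1,792.75 + $855.00 = $22,368.00; Plan B costs 12 × $1,685.40 + $1,140.00 = $21,364.80.
Plan B is cheaper by $22,368.00 − $21,364.80 = $1,003.20.

Plan B by $1,000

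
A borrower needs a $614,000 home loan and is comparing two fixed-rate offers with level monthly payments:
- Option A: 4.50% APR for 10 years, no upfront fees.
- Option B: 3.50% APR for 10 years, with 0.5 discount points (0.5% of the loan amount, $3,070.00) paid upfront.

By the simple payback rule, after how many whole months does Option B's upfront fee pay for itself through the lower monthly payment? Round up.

11 months

Option A: at 4.50% the monthly rate is 0.0037500, so the payment is 614,000 × 0.0037500 / (1 − 1.0037500^−120) = $6,363.40.
Option B: monthly rate = 3.5%/12 = 0.0029167; payment = 614,000 × 0.0029167 / (1 − (1+0.0029167)^−120) = $6,071.59.
Monthly savings = $6,363.40 − $6,071.59 = $291.81.
Break-even = $3,070.00 / $291.81 = 10.52 → 11 months.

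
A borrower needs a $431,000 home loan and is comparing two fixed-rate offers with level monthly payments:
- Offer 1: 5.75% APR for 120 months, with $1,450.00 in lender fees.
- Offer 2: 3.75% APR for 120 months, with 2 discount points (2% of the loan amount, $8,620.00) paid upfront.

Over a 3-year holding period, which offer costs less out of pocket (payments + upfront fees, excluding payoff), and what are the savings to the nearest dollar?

Offer 2 by $7,893

Offer 1: monthly rate = 5.75%/12 = 0.0047917; payment = 431,000 × 0.0047917 / (1 − (1+0.0047917)^−120) = $4,731.05.
Offer 2: monthly rate = 3.75%/12 = 0.0031250; payment = 431,000 × 0.0031250 / (1 − (1+0.0031250)^−120) = $4,312.64.
Over 36 months: Offer 1 costs 36 × $4,731.05 + $1,450.00 = $171,767.80; Offer 2 costs 36 × $4,312.64 + $8,620.00 = $163,875.04.
Offer 2 is cheaper by $171,767.80 − $163,875.04 = $7,892.76.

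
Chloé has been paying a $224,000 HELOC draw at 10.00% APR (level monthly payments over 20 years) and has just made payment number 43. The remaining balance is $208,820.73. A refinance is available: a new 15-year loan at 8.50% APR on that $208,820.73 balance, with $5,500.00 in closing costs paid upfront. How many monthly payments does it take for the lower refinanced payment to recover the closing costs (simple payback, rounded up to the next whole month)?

Current payment = 224,000 × 10%/12 / (1 − (1+0.0083333)^−240) = $2,161.65.
Refinanced payment = 208,820.73 × 0.0070833 / (1 − (1+0.0070833)^−180) = $2,056.34.
Monthly savings = $2,161.65 − $2,056.34 = $105.31.
Break-even = $5,500.00 / $105.31 = 52.23 → 53 months.

53 months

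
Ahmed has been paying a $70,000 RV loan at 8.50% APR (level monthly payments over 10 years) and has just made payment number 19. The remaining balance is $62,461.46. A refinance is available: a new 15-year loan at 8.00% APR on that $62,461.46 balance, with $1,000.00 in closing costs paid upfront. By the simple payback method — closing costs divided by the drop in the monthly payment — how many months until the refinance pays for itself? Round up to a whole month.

Current payment = 70,000 × 8.5%/12 / (1 − (1+0.0070833)^−120) = $867.90.
Refinanced payment = 62,461.46 × 0.0066667 / (1 − (1+0.0066667)^−180) = $596.91.
Monthly savings = $867.90 − $596.91 = $270.99.
Break-even = $1,000.00 / $270.99 = 3.69 → 4 months.

4 months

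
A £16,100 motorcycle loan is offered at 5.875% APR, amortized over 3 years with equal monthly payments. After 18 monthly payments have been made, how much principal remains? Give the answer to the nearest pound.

With monthly rate i = 5.875%/12 = 0.0048958, the balance after k of n payments is P · [(1+i)^n − (1+i)^k] / [(1+i)^n − 1].
(1+0.0048958)^36 = 1.19222339 and (1+0.0048958)^18 = 1.09188982, so the balance is 16,100 × (1.19222339 − 1.09188982) / (1.19222339 − 1) = £8,403.61.

£8,404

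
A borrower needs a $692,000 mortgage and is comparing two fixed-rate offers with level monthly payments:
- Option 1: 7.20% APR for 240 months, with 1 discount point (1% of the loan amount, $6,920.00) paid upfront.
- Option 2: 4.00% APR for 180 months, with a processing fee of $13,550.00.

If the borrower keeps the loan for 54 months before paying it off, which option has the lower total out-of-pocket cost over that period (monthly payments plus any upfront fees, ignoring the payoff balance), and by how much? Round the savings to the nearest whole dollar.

Option 1: at 7.20% the monthly rate is 0.0060000, so the payment is 692,000 × 0.0060000 / (1 − 1.0060000^−240) = $5,448.46.
Option 2: at 4.00% the monthly rate is 0.0033333, so the payment is 692,000 × 0.0033333 / (1 − 1.0033333^−180) = $5,118.64.
Over 54 months: Option 1 costs 54 × $5,448.46 + $6,920.00 = $301,136.84; Option 2 costs 54 × $5,118.64 + $13,550.00 = $289,956.56.
Option 2 is cheaper by $301,136.84 − $289,956.56 = $11,180.28.

Option 2 by $11,180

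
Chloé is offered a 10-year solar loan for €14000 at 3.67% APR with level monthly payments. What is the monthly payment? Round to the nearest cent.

€139.56

Monthly rate = 3.67%/12 = 0.0030583; payment = 14,000 × 0.0030583 / (1 − (1+0.0030583)^−120) = €139.56.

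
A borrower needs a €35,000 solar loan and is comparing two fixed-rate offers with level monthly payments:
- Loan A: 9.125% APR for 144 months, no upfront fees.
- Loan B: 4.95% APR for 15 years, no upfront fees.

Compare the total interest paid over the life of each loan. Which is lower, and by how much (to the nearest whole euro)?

Loan B by €8,056

Loan A: monthly rate = 9.125%/12 = 0.0076042; payment = 35,000 × 0.0076042 / (1 − (1+0.0076042)^−144) = €400.78.
Total interest on Loan A = 144 × €400.78 − €35,000 = €22,712.32.
Loan B: monthly rate = 4.95%/12 = 0.0041250; payment = 35,000 × 0.0041250 / (1 − (1+0.0041250)^−180) = €275.87.
Total interest on Loan B = 180 × €275.87 − €35,000 = €14,656.60.
Loan B is lower by €8,055.72.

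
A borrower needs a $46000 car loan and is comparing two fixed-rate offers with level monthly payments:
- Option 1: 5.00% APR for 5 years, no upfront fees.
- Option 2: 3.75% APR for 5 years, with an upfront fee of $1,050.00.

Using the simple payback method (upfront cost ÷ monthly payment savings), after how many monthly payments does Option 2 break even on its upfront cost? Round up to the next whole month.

41 months

Option 1: at 5.00% the monthly rate is 0.0041667, so the payment is 46,000 × 0.0041667 / (1 − 1.0041667^−60) = $868.08.
Option 2: at 3.75% the monthly rate is 0.0031250, so the payment is 46,000 × 0.0031250 / (1 − 1.0031250^−60) = $841.98.
Monthly savings = $868.08 − $841.98 = $26.10.
Break-even = $1,050.00 / $26.10 = 40.23 → 41 months.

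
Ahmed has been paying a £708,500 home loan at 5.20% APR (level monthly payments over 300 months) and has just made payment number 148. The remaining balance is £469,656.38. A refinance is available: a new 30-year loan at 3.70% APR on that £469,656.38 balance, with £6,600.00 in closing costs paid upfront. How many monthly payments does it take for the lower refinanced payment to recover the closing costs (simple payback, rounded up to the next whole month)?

4 months

Current payment = 708,500 × 5.2%/12 / (1 − (1+0.0043333)^−300) = £4,224.80.
Refinanced payment = 469,656.38 × 0.0030833 / (1 − (1+0.0030833)^−360) = £2,161.75.
Monthly savings = £4,224.80 − £2,161.75 = £2,063.05.
Break-even = £6,600.00 / £2,063.05 = 3.20 → 4 months.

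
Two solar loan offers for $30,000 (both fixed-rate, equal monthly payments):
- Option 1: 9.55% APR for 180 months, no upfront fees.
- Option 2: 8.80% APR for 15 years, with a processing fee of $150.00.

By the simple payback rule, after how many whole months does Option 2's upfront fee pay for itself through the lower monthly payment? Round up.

12 months

Option 1: monthly rate = 9.55%/12 = 0.0079583; payment = 30,000 × 0.0079583 / (1 − (1+0.0079583)^−180) = $314.17.
Option 2: monthly rate = 8.8%/12 = 0.0073333; payment = 30,000 × 0.0073333 / (1 − (1+0.0073333)^−180) = $300.72.
Monthly savings = $314.17 − $300.72 = $13.45.
Break-even = $150.00 / $13.45 = 11.15 → 12 months.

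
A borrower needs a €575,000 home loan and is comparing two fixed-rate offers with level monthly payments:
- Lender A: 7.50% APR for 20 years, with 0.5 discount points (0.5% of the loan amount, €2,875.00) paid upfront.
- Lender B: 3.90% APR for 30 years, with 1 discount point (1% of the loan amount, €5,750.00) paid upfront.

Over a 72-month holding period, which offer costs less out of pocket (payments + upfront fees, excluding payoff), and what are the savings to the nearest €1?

Lender B by €135,370

Lender A: monthly rate = 7.5%/12 = 0.0062500; payment = 575,000 × 0.0062500 / (1 − (1+0.0062500)^−240) = €4,632.16.
Lender B: monthly rate = 3.9%/12 = 0.0032500; payment = 575,000 × 0.0032500 / (1 − (1+0.0032500)^−360) = €2,712.09.
Over 72 months: Lender A costs 72 × €4,632.16 + €2,875.00 = €336,390.52; Lender B costs 72 × €2,712.09 + €5,750.00 = €201,020.48.
Lender B is cheaper by €336,390.52 − €201,020.48 = €135,370.04.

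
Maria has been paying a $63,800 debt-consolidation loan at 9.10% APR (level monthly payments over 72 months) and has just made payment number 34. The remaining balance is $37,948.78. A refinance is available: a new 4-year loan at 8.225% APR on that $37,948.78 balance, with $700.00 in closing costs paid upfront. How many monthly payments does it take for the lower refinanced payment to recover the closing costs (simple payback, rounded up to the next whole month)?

Current payment = 63,800 × 9.1%/12 / (1 − (1+0.0075833)^−72) = $1,153.20.
Refinanced payment = 37,948.78 × 0.0068542 / (1 − (1+0.0068542)^−48) = $930.45.
Monthly savings = $1,153.20 − $930.45 = $222.75.
Break-even = $700.00 / $222.75 = 3.14 → 4 months.

4 months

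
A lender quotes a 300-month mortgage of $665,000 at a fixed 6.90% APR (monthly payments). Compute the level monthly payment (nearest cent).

At 6.90% the monthly rate is 0.0057500, so the payment is 665,000 × 0.0057500 / (1 − 1.0057500^−300) = $4,657.74.

$4,657.74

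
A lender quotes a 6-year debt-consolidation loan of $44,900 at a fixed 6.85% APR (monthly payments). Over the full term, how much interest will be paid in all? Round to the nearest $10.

$9,980

Monthly rate = 6.85%/12 = 0.0057083; payment = 44,900 × 0.0057083 / (1 − (1+0.0057083)^−72) = $762.27.
Total paid = 72 × $762.27 = $54,883.44; interest = $54,883.44 − $44,900 = $9,983.44.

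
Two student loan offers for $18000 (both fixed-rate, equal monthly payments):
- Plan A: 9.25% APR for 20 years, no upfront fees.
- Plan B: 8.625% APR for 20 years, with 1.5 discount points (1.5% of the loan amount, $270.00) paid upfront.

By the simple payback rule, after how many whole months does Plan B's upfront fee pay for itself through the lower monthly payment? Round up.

38 months

Plan A: monthly rate = 9.25%/12 = 0.0077083; payment = 18,000 × 0.0077083 / (1 − (1+0.0077083)^−240) = $164.86.
Plan B: monthly rate = 8.625%/12 = 0.0071875; payment = 18,000 × 0.0071875 / (1 − (1+0.0071875)^−240) = $157.64.
Monthly savings = $164.86 − $157.64 = $7.22.
Break-even = $270.00 / $7.22 = 37.40 → 38 months.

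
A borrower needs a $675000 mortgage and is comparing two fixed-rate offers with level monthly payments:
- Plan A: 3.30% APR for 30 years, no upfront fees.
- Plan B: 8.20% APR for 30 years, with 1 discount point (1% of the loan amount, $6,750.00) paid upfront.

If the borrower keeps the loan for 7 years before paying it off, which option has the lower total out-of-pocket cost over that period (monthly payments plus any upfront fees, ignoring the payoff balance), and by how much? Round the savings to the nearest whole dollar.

Plan A by $182,406

Plan A: monthly rate = 3.3%/12 = 0.0027500; payment = 675,000 × 0.0027500 / (1 − (1+0.0027500)^−360) = $2,956.20.
Plan B: monthly rate = 8.2%/12 = 0.0068333; payment = 675,000 × 0.0068333 / (1 − (1+0.0068333)^−360) = $5,047.34.
Over 84 months: Plan A costs 84 × $2,956.20 = $248,320.80; Plan B costs 84 × $5,047.34 + $6,750.00 = $430,726.56.
Plan A is cheaper by $430,726.56 − $248,320.80 = $182,405.76.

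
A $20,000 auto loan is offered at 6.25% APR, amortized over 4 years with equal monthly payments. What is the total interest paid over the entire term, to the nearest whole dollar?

At 6.25% the monthly rate is 0.0052083, so the payment is 20,000 × 0.0052083 / (1 − 1.0052083^−48) = $472.00.
Total paid = 48 × $472.00 = $22,656.00; interest = $22,656.00 − $20,000 = $2,656.00.

$2,656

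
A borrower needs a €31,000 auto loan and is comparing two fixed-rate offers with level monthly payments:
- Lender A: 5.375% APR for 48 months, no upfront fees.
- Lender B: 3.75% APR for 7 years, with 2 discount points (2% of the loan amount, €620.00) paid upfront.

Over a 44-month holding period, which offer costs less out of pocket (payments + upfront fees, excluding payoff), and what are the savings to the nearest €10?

Lender B by €12,540

Lender A: monthly rate = 5.375%/12 = 0.0044792; payment = 31,000 × 0.0044792 / (1 − (1+0.0044792)^−48) = €719.19.
Lender B: monthly rate = 3.75%/12 = 0.0031250; payment = 31,000 × 0.0031250 / (1 − (1+0.0031250)^−84) = €420.17.
Over 44 months: Lender A costs 44 × €719.19 = €31,644.36; Lender B costs 44 × €420.17 + €620.00 = €19,107.48.
Lender B is cheaper by €31,644.36 − €19,107.48 = €12,536.88.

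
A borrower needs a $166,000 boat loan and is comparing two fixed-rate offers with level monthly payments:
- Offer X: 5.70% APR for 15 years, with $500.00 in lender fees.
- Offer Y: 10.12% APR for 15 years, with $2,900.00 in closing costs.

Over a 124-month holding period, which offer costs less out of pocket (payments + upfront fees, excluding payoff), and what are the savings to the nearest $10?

Offer X: monthly rate = 5.7%/12 = 0.0047500; payment = 166,000 × 0.0047500 / (1 − (1+0.0047500)^−180) = $1,374.04.
Offer Y: at 10.12% the monthly rate is 0.0084333, so the payment is 166,000 × 0.0084333 / (1 − 1.0084333^−180) = $1,796.05.
Over 124 months: Offer X costs 124 × $1,374.04 + $500.00 = $170,880.96; Offer Y costs 124 × $1,796.05 + $2,900.00 = $225,610.20.
Offer X is cheaper by $225,610.20 − $170,880.96 = $54,729.24.

Offer X by $54,730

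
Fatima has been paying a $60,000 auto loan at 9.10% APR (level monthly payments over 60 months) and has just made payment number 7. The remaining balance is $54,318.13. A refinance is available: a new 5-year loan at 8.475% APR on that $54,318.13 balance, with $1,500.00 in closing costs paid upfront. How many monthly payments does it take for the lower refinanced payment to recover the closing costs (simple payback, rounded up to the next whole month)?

Current payment = 60,000 × 9.1%/12 / (1 − (1+0.0075833)^−60) = $1,248.42.
Refinanced payment = 54,318.13 × 0.0070625 / (1 − (1+0.0070625)^−60) = $1,113.77.
Monthly savings = $1,248.42 − $1,113.77 = $134.65.
Break-even = $1,500.00 / $134.65 = 11.14 → 12 months.

12 months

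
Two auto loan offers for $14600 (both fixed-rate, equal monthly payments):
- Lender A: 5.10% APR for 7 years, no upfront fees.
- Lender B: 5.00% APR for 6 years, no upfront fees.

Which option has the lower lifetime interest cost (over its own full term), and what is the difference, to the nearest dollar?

Lender A: monthly rate = 5.1%/12 = 0.0042500; payment = 14,600 × 0.0042500 / (1 − (1+0.0042500)^−84) = $207.04.
Total interest on Lender A = 84 × $207.04 − $14,600 = $2,791.36.
Lender B: at 5.00% the monthly rate is 0.0041667, so the payment is 14,600 × 0.0041667 / (1 − 1.0041667^−72) = $235.13.
Total interest on Lender B = 72 × $235.13 − $14,600 = $2,329.36.
Lender B is lower by $462.00.

Lender B by $462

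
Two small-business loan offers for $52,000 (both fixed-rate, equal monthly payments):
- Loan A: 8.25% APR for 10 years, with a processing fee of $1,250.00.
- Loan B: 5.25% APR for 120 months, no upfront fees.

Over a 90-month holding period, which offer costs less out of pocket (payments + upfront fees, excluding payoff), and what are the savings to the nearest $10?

Loan A: monthly rate = 8.25%/12 = 0.0068750; payment = 52,000 × 0.0068750 / (1 − (1+0.0068750)^−120) = $637.79.
Loan B: monthly rate = 5.25%/12 = 0.0043750; payment = 52,000 × 0.0043750 / (1 − (1+0.0043750)^−120) = $557.92.
Over 90 months: Loan A costs 90 × $637.79 + $1,250.00 = $58,651.10; Loan B costs 90 × $557.92 = $50,212.80.
Loan B is cheaper by $58,651.10 − $50,212.80 = $8,438.30.

Loan B by $8,440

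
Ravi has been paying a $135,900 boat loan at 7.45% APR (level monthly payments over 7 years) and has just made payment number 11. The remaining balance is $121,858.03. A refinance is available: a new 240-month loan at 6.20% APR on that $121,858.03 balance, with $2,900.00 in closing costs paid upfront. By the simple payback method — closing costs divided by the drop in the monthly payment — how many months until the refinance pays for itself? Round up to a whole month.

3 months

Current payment = 135,900 × 7.45%/12 / (1 − (1+0.0062083)^−84) = $2,081.12.
Refinanced payment = 121,858.03 × 0.0051667 / (1 − (1+0.0051667)^−240) = $887.15.
Monthly savings = $2,081.12 − $887.15 = $1,193.97.
Break-even = $2,900.00 / $1,193.97 = 2.43 → 3 months.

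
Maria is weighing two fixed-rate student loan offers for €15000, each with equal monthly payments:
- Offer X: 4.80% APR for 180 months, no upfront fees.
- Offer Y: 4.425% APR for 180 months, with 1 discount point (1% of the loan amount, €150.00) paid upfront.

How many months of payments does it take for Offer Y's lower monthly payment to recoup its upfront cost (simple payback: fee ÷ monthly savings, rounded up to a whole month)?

52 months

Offer X: at 4.80% the monthly rate is 0.0040000, so the payment is 15,000 × 0.0040000 / (1 − 1.0040000^−180) = €117.06.
Offer Y: at 4.425% the monthly rate is 0.0036875, so the payment is 15,000 × 0.0036875 / (1 − 1.0036875^−180) = €114.17.
Monthly savings = €117.06 − €114.17 = €2.89.
Break-even = €150.00 / €2.89 = 51.90 → 52 months.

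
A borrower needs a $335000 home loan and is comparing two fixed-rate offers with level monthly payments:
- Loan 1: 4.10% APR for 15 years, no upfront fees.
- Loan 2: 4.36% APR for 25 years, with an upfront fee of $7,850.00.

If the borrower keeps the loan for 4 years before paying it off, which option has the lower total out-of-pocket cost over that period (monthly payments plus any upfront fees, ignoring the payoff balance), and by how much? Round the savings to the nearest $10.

Loan 1: monthly rate = 4.1%/12 = 0.0034167; payment = 335,000 × 0.0034167 / (1 − (1+0.0034167)^−180) = $2,494.78.
Loan 2: monthly rate = 4.36%/12 = 0.0036333; payment = 335,000 × 0.0036333 / (1 − (1+0.0036333)^−300) = $1,835.52.
Over 48 months: Loan 1 costs 48 × $2,494.78 = $119,749.44; Loan 2 costs 48 × $1,835.52 + $7,850.00 = $95,954.96.
Loan 2 is cheaper by $119,749.44 − $95,954.96 = $23,794.48.

Loan 2 by $23,790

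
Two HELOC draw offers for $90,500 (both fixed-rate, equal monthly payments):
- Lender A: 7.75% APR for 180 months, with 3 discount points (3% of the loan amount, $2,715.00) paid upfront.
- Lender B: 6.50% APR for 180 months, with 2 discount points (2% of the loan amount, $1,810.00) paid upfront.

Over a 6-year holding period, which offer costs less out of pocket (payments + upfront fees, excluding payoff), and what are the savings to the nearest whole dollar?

Lender B by $5,477

Lender A: at 7.75% the monthly rate is 0.0064583, so the payment is 90,500 × 0.0064583 / (1 − 1.0064583^−180) = $851.85.
Lender B: monthly rate = 6.5%/12 = 0.0054167; payment = 90,500 × 0.0054167 / (1 − (1+0.0054167)^−180) = $788.35.
Over 72 months: Lender A costs 72 × $851.85 + $2,715.00 = $64,048.20; Lender B costs 72 × $788.35 + $1,810.00 = $58,571.20.
Lender B is cheaper by $64,048.20 − $58,571.20 = $5,477.00.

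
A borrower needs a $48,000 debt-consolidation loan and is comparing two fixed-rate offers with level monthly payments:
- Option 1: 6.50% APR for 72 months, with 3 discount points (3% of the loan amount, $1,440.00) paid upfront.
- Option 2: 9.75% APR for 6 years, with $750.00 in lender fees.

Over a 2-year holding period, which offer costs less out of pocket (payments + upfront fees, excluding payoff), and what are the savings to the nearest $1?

Option 1: monthly rate = 6.5%/12 = 0.0054167; payment = 48,000 × 0.0054167 / (1 − (1+0.0054167)^−72) = $806.88.
Option 2: monthly rate = 9.75%/12 = 0.0081250; payment = 48,000 × 0.0081250 / (1 − (1+0.0081250)^−72) = $883.20.
Over 24 months: Option 1 costs 24 × $806.88 + $1,440.00 = $20,805.12; Option 2 costs 24 × $883.20 + $750.00 = $21,946.80.
Option 1 is cheaper by $21,946.80 − $20,805.12 = $1,141.68.

Option 1 by $1,142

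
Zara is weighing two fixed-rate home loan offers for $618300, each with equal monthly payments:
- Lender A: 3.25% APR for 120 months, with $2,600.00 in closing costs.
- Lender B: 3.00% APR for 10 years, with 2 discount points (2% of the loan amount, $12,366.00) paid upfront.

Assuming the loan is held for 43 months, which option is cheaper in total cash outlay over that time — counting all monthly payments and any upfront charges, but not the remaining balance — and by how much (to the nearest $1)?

Lender A: at 3.25% the monthly rate is 0.0027083, so the payment is 618,300 × 0.0027083 / (1 − 1.0027083^−120) = $6,041.97.
Lender B: at 3.00% the monthly rate is 0.0025000, so the payment is 618,300 × 0.0025000 / (1 − 1.0025000^−120) = $5,970.35.
Over 43 months: Lender A costs 43 × $6,041.97 + $2,600.00 = $262,404.71; Lender B costs 43 × $5,970.35 + $12,366.00 = $269,091.05.
Lender A is cheaper by $269,091.05 − $262,404.71 = $6,686.34.

Lender A by $6,686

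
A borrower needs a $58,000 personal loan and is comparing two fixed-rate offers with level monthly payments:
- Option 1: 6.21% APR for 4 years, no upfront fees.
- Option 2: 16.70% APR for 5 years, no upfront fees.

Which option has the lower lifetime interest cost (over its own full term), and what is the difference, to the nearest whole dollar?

Option 1: monthly rate = 6.21%/12 = 0.0051750; payment = 58,000 × 0.0051750 / (1 − (1+0.0051750)^−48) = $1,367.72.
Total interest on Option 1 = 48 × $1,367.72 − $58,000 = $7,650.56.
Option 2: at 16.70% the monthly rate is 0.0139167, so the payment is 58,000 × 0.0139167 / (1 − 1.0139167^−60) = $1,432.11.
Total interest on Option 2 = 60 × $1,432.11 − $58,000 = $27,926.60.
Option 1 is lower by $20,276.04.

Option 1 by $20,276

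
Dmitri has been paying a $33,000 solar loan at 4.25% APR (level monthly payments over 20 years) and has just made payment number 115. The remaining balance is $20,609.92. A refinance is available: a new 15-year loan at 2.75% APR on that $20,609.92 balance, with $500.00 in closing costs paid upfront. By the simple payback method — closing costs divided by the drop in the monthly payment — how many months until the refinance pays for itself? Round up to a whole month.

8 months

Current payment = 33,000 × 4.25%/12 / (1 − (1+0.0035417)^−240) = $204.35.
Refinanced payment = 20,609.92 × 0.0022917 / (1 − (1+0.0022917)^−180) = $139.86.
Monthly savings = $204.35 − $139.86 = $64.49.
Break-even = $500.00 / $64.49 = 7.75 → 8 months.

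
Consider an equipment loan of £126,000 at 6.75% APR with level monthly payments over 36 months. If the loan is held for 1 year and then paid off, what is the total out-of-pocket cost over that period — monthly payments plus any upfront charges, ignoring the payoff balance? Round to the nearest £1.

£46,514

At 6.75% the monthly rate is 0.0056250, so the payment is 126,000 × 0.0056250 / (1 − 1.0056250^−36) = £3,876.13.
Total outlay = 12 × £3,876.13 = £46,513.56.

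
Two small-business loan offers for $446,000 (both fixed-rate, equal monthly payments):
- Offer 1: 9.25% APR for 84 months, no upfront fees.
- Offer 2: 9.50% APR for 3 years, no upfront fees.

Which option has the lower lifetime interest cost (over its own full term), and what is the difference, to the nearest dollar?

Offer 1: monthly rate = 9.25%/12 = 0.0077083; payment = 446,000 × 0.0077083 / (1 − (1+0.0077083)^−84) = $7,232.44.
Total interest on Offer 1 = 84 × $7,232.44 − $446,000 = $161,524.96.
Offer 2: monthly rate = 9.5%/12 = 0.0079167; payment = 446,000 × 0.0079167 / (1 − (1+0.0079167)^−36) = $14,286.70.
Total interest on Offer 2 = 36 × $14,286.70 − $446,000 = $68,321.20.
Offer 2 is lower by $93,203.76.

Offer 2 by $93,204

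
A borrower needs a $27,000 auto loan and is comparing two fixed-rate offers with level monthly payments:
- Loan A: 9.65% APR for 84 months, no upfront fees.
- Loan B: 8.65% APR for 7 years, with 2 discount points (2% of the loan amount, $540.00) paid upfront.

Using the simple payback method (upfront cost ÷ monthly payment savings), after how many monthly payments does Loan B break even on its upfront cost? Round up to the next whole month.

Loan A: at 9.65% the monthly rate is 0.0080417, so the payment is 27,000 × 0.0080417 / (1 − 1.0080417^−84) = $443.36.
Loan B: at 8.65% the monthly rate is 0.0072083, so the payment is 27,000 × 0.0072083 / (1 − 1.0072083^−84) = $429.62.
Monthly savings = $443.36 − $429.62 = $13.74.
Break-even = $540.00 / $13.74 = 39.30 → 40 months.

40 months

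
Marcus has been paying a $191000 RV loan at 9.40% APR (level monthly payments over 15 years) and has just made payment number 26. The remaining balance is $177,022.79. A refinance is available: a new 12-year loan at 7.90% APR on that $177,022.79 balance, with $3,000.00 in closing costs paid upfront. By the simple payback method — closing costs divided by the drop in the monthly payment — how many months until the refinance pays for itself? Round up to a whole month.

Current payment = 191,000 × 9.4%/12 / (1 − (1+0.0078333)^−180) = $1,982.96.
Refinanced payment = 177,022.79 × 0.0065833 / (1 − (1+0.0065833)^−144) = $1,906.49.
Monthly savings = $1,982.96 − $1,906.49 = $76.47.
Break-even = $3,000.00 / $76.47 = 39.23 → 40 months.

40 months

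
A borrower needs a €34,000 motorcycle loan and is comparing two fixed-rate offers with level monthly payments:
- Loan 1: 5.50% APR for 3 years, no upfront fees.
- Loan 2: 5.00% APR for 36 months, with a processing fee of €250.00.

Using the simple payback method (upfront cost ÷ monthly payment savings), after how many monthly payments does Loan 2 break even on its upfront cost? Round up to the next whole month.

33 months

Loan 1: at 5.50% the monthly rate is 0.0045833, so the payment is 34,000 × 0.0045833 / (1 − 1.0045833^−36) = €1,026.66.
Loan 2: at 5.00% the monthly rate is 0.0041667, so the payment is 34,000 × 0.0041667 / (1 − 1.0041667^−36) = €1,019.01.
Monthly savings = €1,026.66 − €1,019.01 = €7.65.
Break-even = €250.00 / €7.65 = 32.68 → 33 months.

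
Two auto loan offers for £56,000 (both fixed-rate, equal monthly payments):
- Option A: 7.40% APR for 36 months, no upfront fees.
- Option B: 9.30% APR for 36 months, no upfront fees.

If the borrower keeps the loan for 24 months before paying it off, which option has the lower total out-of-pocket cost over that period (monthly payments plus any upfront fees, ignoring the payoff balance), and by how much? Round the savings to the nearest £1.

Option A: at 7.40% the monthly rate is 0.0061667, so the payment is 56,000 × 0.0061667 / (1 − 1.0061667^−36) = £1,739.38.
Option B: monthly rate = 9.3%/12 = 0.0077500; payment = 56,000 × 0.0077500 / (1 − (1+0.0077500)^−36) = £1,788.61.
Over 24 months: Option A costs 24 × £1,739.38 = £41,745.12; Option B costs 24 × £1,788.61 = £42,926.64.
Option A is cheaper by £42,926.64 − £41,745.12 = £1,181.52.

Option A by £1,182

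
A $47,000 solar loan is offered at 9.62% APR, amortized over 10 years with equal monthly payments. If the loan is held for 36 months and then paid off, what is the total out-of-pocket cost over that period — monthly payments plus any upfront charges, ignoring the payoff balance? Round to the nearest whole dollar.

Monthly rate = 9.62%/12 = 0.0080167; payment = 47,000 × 0.0080167 / (1 − (1+0.0080167)^−120) = $611.26.
Total outlay = 36 × $611.26 = $22,005.36.

$22,005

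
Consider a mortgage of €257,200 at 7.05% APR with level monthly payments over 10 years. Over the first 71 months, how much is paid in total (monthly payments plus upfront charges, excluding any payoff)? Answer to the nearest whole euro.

€212,499

At 7.05% the monthly rate is 0.0058750, so the payment is 257,200 × 0.0058750 / (1 − 1.0058750^−120) = €2,992.94.
Total outlay = 71 × €2,992.94 = €212,498.74.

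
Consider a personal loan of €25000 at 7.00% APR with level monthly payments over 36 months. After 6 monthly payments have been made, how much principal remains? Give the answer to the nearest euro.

€21,188

With monthly rate i = 7%/12 = 0.0058333, the balance after k of n payments is P · [(1+i)^n − (1+i)^k] / [(1+i)^n − 1].
(1+0.0058333)^36 = 1.23292559 and (1+0.0058333)^6 = 1.03551440, so the balance is 25,000 × (1.23292559 − 1.03551440) / (1.23292559 − 1) = €21,188.22.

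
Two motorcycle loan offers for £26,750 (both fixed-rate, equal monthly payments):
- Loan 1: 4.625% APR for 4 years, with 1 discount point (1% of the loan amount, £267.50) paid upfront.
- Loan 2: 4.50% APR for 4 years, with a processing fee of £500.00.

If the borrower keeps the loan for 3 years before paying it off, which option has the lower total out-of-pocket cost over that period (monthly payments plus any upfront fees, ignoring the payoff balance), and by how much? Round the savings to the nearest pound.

Loan 1: at 4.625% the monthly rate is 0.0038542, so the payment is 26,750 × 0.0038542 / (1 − 1.0038542^−48) = £611.50.
Loan 2: at 4.50% the monthly rate is 0.0037500, so the payment is 26,750 × 0.0037500 / (1 − 1.0037500^−48) = £609.99.
Over 36 months: Loan 1 costs 36 × £611.50 + £267.50 = £22,281.50; Loan 2 costs 36 × £609.99 + £500.00 = £22,459.64.
Loan 1 is cheaper by £22,459.64 − £22,281.50 = £178.14.

Loan 1 by £178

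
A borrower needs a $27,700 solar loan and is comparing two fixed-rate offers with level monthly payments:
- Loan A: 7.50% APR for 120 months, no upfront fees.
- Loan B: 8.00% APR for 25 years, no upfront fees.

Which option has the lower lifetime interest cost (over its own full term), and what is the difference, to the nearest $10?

Loan A by $24,680

Loan A: monthly rate = 7.5%/12 = 0.0062500; payment = 27,700 × 0.0062500 / (1 − (1+0.0062500)^−120) = $328.80.
Total interest on Loan A = 120 × $328.80 − $27,700 = $11,756.00.
Loan B: at 8.00% the monthly rate is 0.0066667, so the payment is 27,700 × 0.0066667 / (1 − 1.0066667^−300) = $213.79.
Total interest on Loan B = 300 × $213.79 − $27,700 = $36,437.00.
Loan A is lower by $24,681.00.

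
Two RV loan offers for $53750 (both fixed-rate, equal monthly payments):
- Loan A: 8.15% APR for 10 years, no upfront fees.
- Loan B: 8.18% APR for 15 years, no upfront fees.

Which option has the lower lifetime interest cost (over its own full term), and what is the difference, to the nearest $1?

Loan A: monthly rate = 8.15%/12 = 0.0067917; payment = 53,750 × 0.0067917 / (1 − (1+0.0067917)^−120) = $656.40.
Total interest on Loan A = 120 × $656.40 − $53,750 = $25,018.00.
Loan B: at 8.18% the monthly rate is 0.0068167, so the payment is 53,750 × 0.0068167 / (1 − 1.0068167^−180) = $519.26.
Total interest on Loan B = 180 × $519.26 − $53,750 = $39,716.80.
Loan A is lower by $14,698.80.

Loan A by $14,699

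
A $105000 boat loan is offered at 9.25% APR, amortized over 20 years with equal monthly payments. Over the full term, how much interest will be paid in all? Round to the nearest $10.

Monthly rate = 9.25%/12 = 0.0077083; payment = 105,000 × 0.0077083 / (1 − (1+0.0077083)^−240) = $961.66.
Total paid = 240 × $961.66 = $230,798.40; interest = $230,798.40 − $105,000 = $125,798.40.

$125,800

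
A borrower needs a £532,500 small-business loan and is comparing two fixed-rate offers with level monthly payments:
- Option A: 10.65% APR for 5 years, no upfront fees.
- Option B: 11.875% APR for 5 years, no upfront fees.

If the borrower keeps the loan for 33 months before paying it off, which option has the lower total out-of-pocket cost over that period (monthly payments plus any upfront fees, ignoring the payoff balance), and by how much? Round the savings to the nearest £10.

Option A by £10,770

Option A: monthly rate = 10.65%/12 = 0.0088750; payment = 532,500 × 0.0088750 / (1 − (1+0.0088750)^−60) = £11,485.11.
Option B: at 11.875% the monthly rate is 0.0098958, so the payment is 532,500 × 0.0098958 / (1 − 1.0098958^−60) = £11,811.56.
Over 33 months: Option A costs 33 × £11,485.11 = £379,008.63; Option B costs 33 × £11,811.56 = £389,781.48.
Option A is cheaper by £389,781.48 − £379,008.63 = £10,772.85.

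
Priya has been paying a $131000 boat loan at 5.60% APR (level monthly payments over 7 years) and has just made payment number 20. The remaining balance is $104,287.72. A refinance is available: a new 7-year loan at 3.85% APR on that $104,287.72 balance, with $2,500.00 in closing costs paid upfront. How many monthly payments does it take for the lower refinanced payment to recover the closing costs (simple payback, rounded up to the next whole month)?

Current payment = 131,000 × 5.6%/12 / (1 − (1+0.0046667)^−84) = $1,888.70.
Refinanced payment = 104,287.72 × 0.0032083 / (1 − (1+0.0032083)^−84) = $1,418.30.
Monthly savings = $1,888.70 − $1,418.30 = $470.40.
Break-even = $2,500.00 / $470.40 = 5.31 → 6 months.

6 months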